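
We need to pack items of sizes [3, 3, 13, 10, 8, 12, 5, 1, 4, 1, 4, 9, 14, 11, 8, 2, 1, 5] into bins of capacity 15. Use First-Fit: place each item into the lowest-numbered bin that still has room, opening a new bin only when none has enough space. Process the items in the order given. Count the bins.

9

3 → bin 1 (remaining 12)
3 → bin 1 (remaining 9)
13 → bin 2 (remaining 2)
10 → bin 3 (remaining 5)
8 → bin 1 (remaining 1)
12 → bin 4 (remaining 3)
5 → bin 3 (remaining 0)
1 → bin 1 (remaining 0)
4 → bin 5 (remaining 11)
1 → bin 2 (remaining 1)
4 → bin 5 (remaining 7)
9 → bin 6 (remaining 6)
14 → bin 7 (remaining 1)
11 → bin 8 (remaining 4)
8 → bin 9 (remaining 7)
2 → bin 4 (remaining 1)
1 → bin 2 (remaining 0)
5 → bin 5 (remaining 2)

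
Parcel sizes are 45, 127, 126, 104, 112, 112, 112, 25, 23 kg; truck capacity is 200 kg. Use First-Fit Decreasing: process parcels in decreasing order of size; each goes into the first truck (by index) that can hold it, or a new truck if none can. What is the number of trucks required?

6 trucks

Sorted descending: 127, 126, 112, 112, 112, 104, 45, 25, 23.
127 kg → truck 1 (remaining 73 kg)
126 kg → truck 2 (remaining 74 kg)
112 kg → truck 3 (remaining 88 kg)
112 kg → truck 4 (remaining 88 kg)
112 kg → truck 5 (remaining 88 kg)
104 kg → truck 6 (remaining 96 kg)
45 kg → truck 1 (remaining 28 kg)
25 kg → truck 1 (remaining 3 kg)
23 kg → truck 2 (remaining 51 kg)
Final trucks: [127,45,25] [126,23] [112] [112] [112] [104].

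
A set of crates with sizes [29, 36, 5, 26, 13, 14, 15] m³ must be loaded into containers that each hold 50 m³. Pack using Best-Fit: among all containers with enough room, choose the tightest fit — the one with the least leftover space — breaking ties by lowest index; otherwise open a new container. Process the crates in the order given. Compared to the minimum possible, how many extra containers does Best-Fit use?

Best-Fit: [29,13] [36,5] [26,14] [15] → 4 containers.
Total size 138 m³; any packing needs at least ⌈138/50⌉ = 3 containers.
An optimal packing achieves that bound: [36,14] [29,15,5] [26,13] → 3 containers.
Excess: 4 − 3 = 1.

1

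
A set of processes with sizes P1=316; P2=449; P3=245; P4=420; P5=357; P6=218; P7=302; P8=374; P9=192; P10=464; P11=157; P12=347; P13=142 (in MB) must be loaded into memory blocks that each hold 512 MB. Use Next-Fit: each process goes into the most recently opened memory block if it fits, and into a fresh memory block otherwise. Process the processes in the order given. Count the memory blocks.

12

memory block 1: place P1 (316 MB), 196 MB left
memory block 2: place P2 (449 MB), 63 MB left
memory block 3: place P3 (245 MB), 267 MB left
memory block 4: place P4 (420 MB), 92 MB left
memory block 5: place P5 (357 MB), 155 MB left
memory block 6: place P6 (218 MB), 294 MB left
memory block 7: place P7 (302 MB), 210 MB left
memory block 8: place P8 (374 MB), 138 MB left
memory block 9: place P9 (192 MB), 320 MB left
memory block 10: place P10 (464 MB), 48 MB left
memory block 11: place P11 (157 MB), 355 MB left
memory block 11: place P12 (347 MB), 8 MB left
memory block 12: place P13 (142 MB), 370 MB left
Final memory blocks: [316] [449] [245] [420] [357] [218] [302] [374] [192] [464] [157,347] [142].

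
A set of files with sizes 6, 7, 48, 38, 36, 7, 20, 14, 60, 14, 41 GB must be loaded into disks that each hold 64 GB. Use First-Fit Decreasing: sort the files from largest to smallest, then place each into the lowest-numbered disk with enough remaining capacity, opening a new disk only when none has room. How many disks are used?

5

Sorted descending: 60, 48, 41, 38, 36, 20, 14, 14, 7, 7, 6.
60 GB → disk 1 (remaining 4 GB)
48 GB → disk 2 (remaining 16 GB)
41 GB → disk 3 (remaining 23 GB)
38 GB → disk 4 (remaining 26 GB)
36 GB → disk 5 (remaining 28 GB)
20 GB → disk 3 (remaining 3 GB)
14 GB → disk 2 (remaining 2 GB)
14 GB → disk 4 (remaining 12 GB)
7 GB → disk 4 (remaining 5 GB)
7 GB → disk 5 (remaining 21 GB)
6 GB → disk 5 (remaining 15 GB)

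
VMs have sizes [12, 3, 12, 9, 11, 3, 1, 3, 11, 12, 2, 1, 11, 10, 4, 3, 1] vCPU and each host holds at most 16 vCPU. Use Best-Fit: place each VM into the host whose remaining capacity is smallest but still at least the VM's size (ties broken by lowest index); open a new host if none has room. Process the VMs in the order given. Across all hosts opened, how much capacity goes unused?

Put 12 vCPU in host 1; 4 vCPU remain.
Put 3 vCPU in host 1; 1 vCPU remain.
Put 12 vCPU in host 2; 4 vCPU remain.
Put 9 vCPU in host 3; 7 vCPU remain.
Put 11 vCPU in host 4; 5 vCPU remain.
Put 3 vCPU in host 2; 1 vCPU remain.
Put 1 vCPU in host 1; 0 vCPU remain.
Put 3 vCPU in host 4; 2 vCPU remain.
Put 11 vCPU in host 5; 5 vCPU remain.
Put 12 vCPU in host 6; 4 vCPU remain.
Put 2 vCPU in host 4; 0 vCPU remain.
Put 1 vCPU in host 2; 0 vCPU remain.
Put 11 vCPU in host 7; 5 vCPU remain.
Put 10 vCPU in host 8; 6 vCPU remain.
Put 4 vCPU in host 6; 0 vCPU remain.
Put 3 vCPU in host 5; 2 vCPU remain.
Put 1 vCPU in host 5; 1 vCPU remain.
8 hosts × 16 vCPU = 128 vCPU; used 109 vCPU; unused 19 vCPU.

19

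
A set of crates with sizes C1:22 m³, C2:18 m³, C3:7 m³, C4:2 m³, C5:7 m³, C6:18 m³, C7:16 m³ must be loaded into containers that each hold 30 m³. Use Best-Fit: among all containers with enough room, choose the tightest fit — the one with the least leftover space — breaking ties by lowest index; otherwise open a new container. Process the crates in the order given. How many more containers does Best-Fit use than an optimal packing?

0

Best-Fit: [22,7] [18,2,7] [18] [16] → 4 containers.
4 crates exceed 15 m³ (half the capacity), and no two of those can share a container, so at least 4 containers are needed.
So 4 is already optimal.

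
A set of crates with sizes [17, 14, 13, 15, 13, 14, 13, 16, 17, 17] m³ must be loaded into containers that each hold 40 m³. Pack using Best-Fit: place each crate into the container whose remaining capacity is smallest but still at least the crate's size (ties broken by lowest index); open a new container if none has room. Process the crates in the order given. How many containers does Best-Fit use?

5

container 1: place 17 m³, 23 m³ left
container 1: place 14 m³, 9 m³ left
container 2: place 13 m³, 27 m³ left
container 2: place 15 m³, 12 m³ left
container 3: place 13 m³, 27 m³ left
container 3: place 14 m³, 13 m³ left
container 3: place 13 m³, 0 m³ left
container 4: place 16 m³, 24 m³ left
container 4: place 17 m³, 7 m³ left
container 5: place 17 m³, 23 m³ left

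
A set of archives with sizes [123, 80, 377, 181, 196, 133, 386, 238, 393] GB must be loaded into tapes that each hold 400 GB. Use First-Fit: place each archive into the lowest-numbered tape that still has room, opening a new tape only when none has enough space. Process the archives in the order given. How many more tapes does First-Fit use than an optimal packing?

First-Fit: [123,80,181] [377] [196,133] [386] [238] [393] → 6 tapes.
Total size 2107 GB; any packing needs at least ⌈2107/400⌉ = 6 tapes.
So 6 is already optimal.

0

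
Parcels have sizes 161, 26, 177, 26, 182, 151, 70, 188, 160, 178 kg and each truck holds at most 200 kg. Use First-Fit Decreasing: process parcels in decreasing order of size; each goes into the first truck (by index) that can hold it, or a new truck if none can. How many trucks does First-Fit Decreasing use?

Sorted descending: 188, 182, 178, 177, 161, 160, 151, 70, 26, 26.
Put 188 kg in truck 1; 12 kg remain.
Put 182 kg in truck 2; 18 kg remain.
Put 178 kg in truck 3; 22 kg remain.
Put 177 kg in truck 4; 23 kg remain.
Put 161 kg in truck 5; 39 kg remain.
Put 160 kg in truck 6; 40 kg remain.
Put 151 kg in truck 7; 49 kg remain.
Put 70 kg in truck 8; 130 kg remain.
Put 26 kg in truck 5; 13 kg remain.
Put 26 kg in truck 6; 14 kg remain.

8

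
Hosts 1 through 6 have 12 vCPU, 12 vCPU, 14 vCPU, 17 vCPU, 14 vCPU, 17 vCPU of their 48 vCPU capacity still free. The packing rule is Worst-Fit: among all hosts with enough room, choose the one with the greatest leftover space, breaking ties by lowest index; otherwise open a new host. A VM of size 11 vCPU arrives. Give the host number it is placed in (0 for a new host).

Hosts with room: host 1 (12 vCPU), host 2 (12 vCPU), host 3 (14 vCPU), host 4 (17 vCPU), host 5 (14 vCPU), host 6 (17 vCPU).
Most room is host 4 with 17 vCPU free.

4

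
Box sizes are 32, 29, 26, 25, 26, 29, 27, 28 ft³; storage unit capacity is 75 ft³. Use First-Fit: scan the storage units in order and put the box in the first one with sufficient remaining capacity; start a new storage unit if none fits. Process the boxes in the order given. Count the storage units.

Put 32 ft³ in storage unit 1; 43 ft³ remain.
Put 29 ft³ in storage unit 1; 14 ft³ remain.
Put 26 ft³ in storage unit 2; 49 ft³ remain.
Put 25 ft³ in storage unit 2; 24 ft³ remain.
Put 26 ft³ in storage unit 3; 49 ft³ remain.
Put 29 ft³ in storage unit 3; 20 ft³ remain.
Put 27 ft³ in storage unit 4; 48 ft³ remain.
Put 28 ft³ in storage unit 4; 20 ft³ remain.
Final storage units: [32,29] [26,25] [26,29] [27,28].

4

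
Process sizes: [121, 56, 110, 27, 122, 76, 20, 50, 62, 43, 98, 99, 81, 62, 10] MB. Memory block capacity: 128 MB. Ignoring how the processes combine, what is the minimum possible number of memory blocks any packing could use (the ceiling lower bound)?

9 memory blocks

Total size = 121 + 56 + 110 + 27 + 122 + 76 + 20 + 50 + 62 + 43 + 98 + 99 + 81 + 62 + 10 = 1037 MB.
⌈1037 / 128⌉ = 9.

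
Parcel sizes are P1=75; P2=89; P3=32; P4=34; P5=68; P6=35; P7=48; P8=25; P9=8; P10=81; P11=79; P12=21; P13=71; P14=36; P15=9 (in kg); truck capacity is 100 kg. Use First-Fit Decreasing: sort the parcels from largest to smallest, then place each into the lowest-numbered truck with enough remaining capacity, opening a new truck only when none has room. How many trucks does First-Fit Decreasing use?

Sorted descending: 89, 81, 79, 75, 71, 68, 48, 36, 35, 34, 32, 25, 21, 9, 8.
Put 89 kg in truck 1; 11 kg remain.
Put 81 kg in truck 2; 19 kg remain.
Put 79 kg in truck 3; 21 kg remain.
Put 75 kg in truck 4; 25 kg remain.
Put 71 kg in truck 5; 29 kg remain.
Put 68 kg in truck 6; 32 kg remain.
Put 48 kg in truck 7; 52 kg remain.
Put 36 kg in truck 7; 16 kg remain.
Put 35 kg in truck 8; 65 kg remain.
Put 34 kg in truck 8; 31 kg remain.
Put 32 kg in truck 6; 0 kg remain.
Put 25 kg in truck 4; 0 kg remain.
Put 21 kg in truck 3; 0 kg remain.
Put 9 kg in truck 1; 2 kg remain.
Put 8 kg in truck 2; 11 kg remain.
Final trucks: [89,9] [81,8] [79,21] [75,25] [71] [68,32] [48,36] [35,34].

8 trucks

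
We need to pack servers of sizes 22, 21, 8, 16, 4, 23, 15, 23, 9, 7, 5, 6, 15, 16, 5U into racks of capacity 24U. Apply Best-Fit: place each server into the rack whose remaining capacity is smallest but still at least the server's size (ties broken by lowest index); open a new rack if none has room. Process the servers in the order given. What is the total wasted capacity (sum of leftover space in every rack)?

22U → rack 1 (remaining 2U)
21U → rack 2 (remaining 3U)
8U → rack 3 (remaining 16U)
16U → rack 3 (remaining 0U)
4U → rack 4 (remaining 20U)
23U → rack 5 (remaining 1U)
15U → rack 4 (remaining 5U)
23U → rack 6 (remaining 1U)
9U → rack 7 (remaining 15U)
7U → rack 7 (remaining 8U)
5U → rack 4 (remaining 0U)
6U → rack 7 (remaining 2U)
15U → rack 8 (remaining 9U)
16U → rack 9 (remaining 8U)
5U → rack 9 (remaining 3U)
9 racks × 24U = 216U; used 195U; unused 21U.

21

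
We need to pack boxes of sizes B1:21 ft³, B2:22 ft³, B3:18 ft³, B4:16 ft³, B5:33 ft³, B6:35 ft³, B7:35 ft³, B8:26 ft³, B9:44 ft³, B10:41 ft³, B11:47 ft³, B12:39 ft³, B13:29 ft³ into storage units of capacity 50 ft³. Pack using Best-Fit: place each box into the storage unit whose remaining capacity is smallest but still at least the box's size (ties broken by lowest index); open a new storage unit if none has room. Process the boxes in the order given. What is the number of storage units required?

11 storage units

B1 (21 ft³) → storage unit 1 (remaining 29 ft³)
B2 (22 ft³) → storage unit 1 (remaining 7 ft³)
B3 (18 ft³) → storage unit 2 (remaining 32 ft³)
B4 (16 ft³) → storage unit 2 (remaining 16 ft³)
B5 (33 ft³) → storage unit 3 (remaining 17 ft³)
B6 (35 ft³) → storage unit 4 (remaining 15 ft³)
B7 (35 ft³) → storage unit 5 (remaining 15 ft³)
B8 (26 ft³) → storage unit 6 (remaining 24 ft³)
B9 (44 ft³) → storage unit 7 (remaining 6 ft³)
B10 (41 ft³) → storage unit 8 (remaining 9 ft³)
B11 (47 ft³) → storage unit 9 (remaining 3 ft³)
B12 (39 ft³) → storage unit 10 (remaining 11 ft³)
B13 (29 ft³) → storage unit 11 (remaining 21 ft³)
Final storage units: [21,22] [18,16] [33] [35] [35] [26] [44] [41] [47] [39] [29].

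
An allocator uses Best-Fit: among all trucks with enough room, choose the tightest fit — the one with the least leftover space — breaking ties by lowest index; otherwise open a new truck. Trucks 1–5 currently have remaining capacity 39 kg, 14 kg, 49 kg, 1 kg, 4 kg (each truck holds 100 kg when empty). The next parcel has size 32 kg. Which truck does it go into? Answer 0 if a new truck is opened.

1

Trucks with room: truck 1 (39 kg), truck 3 (49 kg).
Tightest fit is truck 1 with 39 kg free.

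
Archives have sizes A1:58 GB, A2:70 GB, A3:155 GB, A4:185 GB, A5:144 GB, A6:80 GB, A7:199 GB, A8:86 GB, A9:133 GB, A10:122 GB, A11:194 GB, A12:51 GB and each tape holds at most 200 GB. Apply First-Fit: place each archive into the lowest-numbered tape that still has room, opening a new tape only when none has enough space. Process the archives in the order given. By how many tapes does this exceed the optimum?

First-Fit: [58,70,51] [155] [185] [144] [80,86] [199] [133] [122] [194] → 9 tapes.
Total size 1477 GB; any packing needs at least ⌈1477/200⌉ = 8 tapes.
An optimal packing achieves that bound: [199] [194] [185] [155] [144,51] [133,58] [122,70] [86,80] → 8 tapes.
Excess: 9 − 8 = 1.

1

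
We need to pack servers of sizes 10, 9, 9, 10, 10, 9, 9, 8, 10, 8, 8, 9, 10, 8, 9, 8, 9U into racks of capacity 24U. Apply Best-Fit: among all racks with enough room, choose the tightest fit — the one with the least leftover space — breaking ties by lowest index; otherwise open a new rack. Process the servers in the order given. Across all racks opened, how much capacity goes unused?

rack 1: place 10U, 14U left
rack 1: place 9U, 5U left
rack 2: place 9U, 15U left
rack 2: place 10U, 5U left
rack 3: place 10U, 14U left
rack 3: place 9U, 5U left
rack 4: place 9U, 15U left
rack 4: place 8U, 7U left
rack 5: place 10U, 14U left
rack 5: place 8U, 6U left
rack 6: place 8U, 16U left
rack 6: place 9U, 7U left
rack 7: place 10U, 14U left
rack 7: place 8U, 6U left
rack 8: place 9U, 15U left
rack 8: place 8U, 7U left
rack 9: place 9U, 15U left
9 racks × 24U = 216U; used 153U; unused 63U.

63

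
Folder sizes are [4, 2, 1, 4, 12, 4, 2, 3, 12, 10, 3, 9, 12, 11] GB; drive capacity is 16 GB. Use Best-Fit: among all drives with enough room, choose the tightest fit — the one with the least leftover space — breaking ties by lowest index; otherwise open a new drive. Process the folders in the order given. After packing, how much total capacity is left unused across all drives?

drive 1: place 4 GB, 12 GB left
drive 1: place 2 GB, 10 GB left
drive 1: place 1 GB, 9 GB left
drive 1: place 4 GB, 5 GB left
drive 2: place 12 GB, 4 GB left
drive 2: place 4 GB, 0 GB left
drive 1: place 2 GB, 3 GB left
drive 1: place 3 GB, 0 GB left
drive 3: place 12 GB, 4 GB left
drive 4: place 10 GB, 6 GB left
drive 3: place 3 GB, 1 GB left
drive 5: place 9 GB, 7 GB left
drive 6: place 12 GB, 4 GB left
drive 7: place 11 GB, 5 GB left
7 drives × 16 GB = 112 GB; used 89 GB; unused 23 GB.

23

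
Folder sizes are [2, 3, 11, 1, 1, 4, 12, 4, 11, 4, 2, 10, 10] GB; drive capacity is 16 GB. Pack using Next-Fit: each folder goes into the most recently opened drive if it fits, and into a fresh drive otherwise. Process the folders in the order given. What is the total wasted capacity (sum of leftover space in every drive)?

Put 2 GB in drive 1; 14 GB remain.
Put 3 GB in drive 1; 11 GB remain.
Put 11 GB in drive 1; 0 GB remain.
Put 1 GB in drive 2; 15 GB remain.
Put 1 GB in drive 2; 14 GB remain.
Put 4 GB in drive 2; 10 GB remain.
Put 12 GB in drive 3; 4 GB remain.
Put 4 GB in drive 3; 0 GB remain.
Put 11 GB in drive 4; 5 GB remain.
Put 4 GB in drive 4; 1 GB remain.
Put 2 GB in drive 5; 14 GB remain.
Put 10 GB in drive 5; 4 GB remain.
Put 10 GB in drive 6; 6 GB remain.
6 drives × 16 GB = 96 GB; used 75 GB; unused 21 GB.

21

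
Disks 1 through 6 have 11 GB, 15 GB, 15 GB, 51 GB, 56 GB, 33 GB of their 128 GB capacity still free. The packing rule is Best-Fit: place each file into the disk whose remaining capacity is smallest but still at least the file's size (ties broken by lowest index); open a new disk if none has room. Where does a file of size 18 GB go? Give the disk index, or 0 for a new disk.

6

Disks with room: disk 4 (51 GB), disk 5 (56 GB), disk 6 (33 GB).
Tightest fit is disk 6 with 33 GB free.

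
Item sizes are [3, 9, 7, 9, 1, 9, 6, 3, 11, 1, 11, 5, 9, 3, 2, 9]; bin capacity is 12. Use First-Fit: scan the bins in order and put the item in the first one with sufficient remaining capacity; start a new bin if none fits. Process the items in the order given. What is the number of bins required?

3 → bin 1 (remaining 9)
9 → bin 1 (remaining 0)
7 → bin 2 (remaining 5)
9 → bin 3 (remaining 3)
1 → bin 2 (remaining 4)
9 → bin 4 (remaining 3)
6 → bin 5 (remaining 6)
3 → bin 2 (remaining 1)
11 → bin 6 (remaining 1)
1 → bin 2 (remaining 0)
11 → bin 7 (remaining 1)
5 → bin 5 (remaining 1)
9 → bin 8 (remaining 3)
3 → bin 3 (remaining 0)
2 → bin 4 (remaining 1)
9 → bin 9 (remaining 3)

9 bins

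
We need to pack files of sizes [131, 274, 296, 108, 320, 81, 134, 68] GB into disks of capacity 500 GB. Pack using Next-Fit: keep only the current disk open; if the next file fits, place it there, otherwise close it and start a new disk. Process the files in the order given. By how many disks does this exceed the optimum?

1

Next-Fit: [131,274] [296,108] [320,81] [134,68] → 4 disks.
Total size 1412 GB; any packing needs at least ⌈1412/500⌉ = 3 disks.
An optimal packing achieves that bound: [320,134] [296,131,68] [274,108,81] → 3 disks.
Excess: 4 − 3 = 1.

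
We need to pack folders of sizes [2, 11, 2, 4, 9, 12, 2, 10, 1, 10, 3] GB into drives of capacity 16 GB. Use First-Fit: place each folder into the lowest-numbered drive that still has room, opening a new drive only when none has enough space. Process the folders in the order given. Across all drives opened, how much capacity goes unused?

14

2 GB → drive 1 (remaining 14 GB)
11 GB → drive 1 (remaining 3 GB)
2 GB → drive 1 (remaining 1 GB)
4 GB → drive 2 (remaining 12 GB)
9 GB → drive 2 (remaining 3 GB)
12 GB → drive 3 (remaining 4 GB)
2 GB → drive 2 (remaining 1 GB)
10 GB → drive 4 (remaining 6 GB)
1 GB → drive 1 (remaining 0 GB)
10 GB → drive 5 (remaining 6 GB)
3 GB → drive 3 (remaining 1 GB)
5 drives × 16 GB = 80 GB; used 66 GB; unused 14 GB.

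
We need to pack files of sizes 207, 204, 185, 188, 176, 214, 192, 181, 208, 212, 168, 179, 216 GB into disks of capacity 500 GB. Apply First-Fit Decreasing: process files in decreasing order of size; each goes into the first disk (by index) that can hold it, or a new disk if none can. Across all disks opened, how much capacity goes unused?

970

Sorted descending: 216, 214, 212, 208, 207, 204, 192, 188, 185, 181, 179, 176, 168.
disk 1: place 216 GB, 284 GB left
disk 1: place 214 GB, 70 GB left
disk 2: place 212 GB, 288 GB left
disk 2: place 208 GB, 80 GB left
disk 3: place 207 GB, 293 GB left
disk 3: place 204 GB, 89 GB left
disk 4: place 192 GB, 308 GB left
disk 4: place 188 GB, 120 GB left
disk 5: place 185 GB, 315 GB left
disk 5: place 181 GB, 134 GB left
disk 6: place 179 GB, 321 GB left
disk 6: place 176 GB, 145 GB left
disk 7: place 168 GB, 332 GB left
7 disks × 500 GB = 3500 GB; used 2530 GB; unused 970 GB.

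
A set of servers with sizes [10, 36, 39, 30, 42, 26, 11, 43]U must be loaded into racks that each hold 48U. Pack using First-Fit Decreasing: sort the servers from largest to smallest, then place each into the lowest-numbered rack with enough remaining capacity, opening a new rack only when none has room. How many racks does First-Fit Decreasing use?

6 racks

Sorted descending: 43, 42, 39, 36, 30, 26, 11, 10.
43U → rack 1 (remaining 5U)
42U → rack 2 (remaining 6U)
39U → rack 3 (remaining 9U)
36U → rack 4 (remaining 12U)
30U → rack 5 (remaining 18U)
26U → rack 6 (remaining 22U)
11U → rack 4 (remaining 1U)
10U → rack 5 (remaining 8U)
Final racks: [43] [42] [39] [36,11] [30,10] [26].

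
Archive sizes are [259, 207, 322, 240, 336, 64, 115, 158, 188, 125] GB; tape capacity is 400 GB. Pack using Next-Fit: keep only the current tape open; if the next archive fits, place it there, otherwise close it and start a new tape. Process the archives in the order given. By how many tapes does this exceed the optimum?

1

Next-Fit: [259] [207] [322] [240] [336,64] [115,158] [188,125] → 7 tapes.
Total size 2014 GB; any packing needs at least ⌈2014/400⌉ = 6 tapes.
An optimal packing achieves that bound: [336,64] [322] [259,125] [240,158] [207,188] [115] → 6 tapes.
Excess: 7 − 6 = 1.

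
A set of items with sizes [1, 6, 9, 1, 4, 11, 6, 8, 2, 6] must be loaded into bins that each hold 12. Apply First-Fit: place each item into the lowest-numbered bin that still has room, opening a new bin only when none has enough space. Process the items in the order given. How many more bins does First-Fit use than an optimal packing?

First-Fit: [1,6,1,4] [9,2] [11] [6,6] [8] → 5 bins.
Total size 54; any packing needs at least ⌈54/12⌉ = 5 bins.
So 5 is already optimal.

0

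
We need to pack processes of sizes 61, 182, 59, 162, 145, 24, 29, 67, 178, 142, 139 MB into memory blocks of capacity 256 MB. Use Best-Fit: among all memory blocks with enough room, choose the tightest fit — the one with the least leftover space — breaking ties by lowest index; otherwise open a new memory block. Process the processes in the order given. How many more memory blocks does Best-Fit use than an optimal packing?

Best-Fit: [61,182] [59,162,24] [145,29,67] [178] [142] [139] → 6 memory blocks.
6 processes exceed 128 MB (half the capacity), and no two of those can share a memory block, so at least 6 memory blocks are needed.
So 6 is already optimal.

0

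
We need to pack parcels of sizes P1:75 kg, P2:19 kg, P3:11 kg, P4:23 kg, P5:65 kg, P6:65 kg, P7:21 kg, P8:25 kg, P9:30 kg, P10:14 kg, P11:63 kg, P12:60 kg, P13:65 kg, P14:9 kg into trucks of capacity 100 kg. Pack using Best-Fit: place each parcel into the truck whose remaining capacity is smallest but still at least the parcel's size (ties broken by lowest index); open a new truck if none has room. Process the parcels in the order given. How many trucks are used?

P1 (75 kg) → truck 1 (remaining 25 kg)
P2 (19 kg) → truck 1 (remaining 6 kg)
P3 (11 kg) → truck 2 (remaining 89 kg)
P4 (23 kg) → truck 2 (remaining 66 kg)
P5 (65 kg) → truck 2 (remaining 1 kg)
P6 (65 kg) → truck 3 (remaining 35 kg)
P7 (21 kg) → truck 3 (remaining 14 kg)
P8 (25 kg) → truck 4 (remaining 75 kg)
P9 (30 kg) → truck 4 (remaining 45 kg)
P10 (14 kg) → truck 3 (remaining 0 kg)
P11 (63 kg) → truck 5 (remaining 37 kg)
P12 (60 kg) → truck 6 (remaining 40 kg)
P13 (65 kg) → truck 7 (remaining 35 kg)
P14 (9 kg) → truck 7 (remaining 26 kg)
Final trucks: [75,19] [11,23,65] [65,21,14] [25,30] [63] [60] [65,9].

7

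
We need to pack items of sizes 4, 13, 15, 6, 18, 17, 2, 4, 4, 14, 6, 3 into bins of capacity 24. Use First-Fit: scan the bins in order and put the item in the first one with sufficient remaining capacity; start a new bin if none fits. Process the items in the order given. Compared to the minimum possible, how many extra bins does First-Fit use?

0

First-Fit: [4,13,6] [15,2,4,3] [18,4] [17,6] [14] → 5 bins.
Total size 106; any packing needs at least ⌈106/24⌉ = 5 bins.
So 5 is already optimal.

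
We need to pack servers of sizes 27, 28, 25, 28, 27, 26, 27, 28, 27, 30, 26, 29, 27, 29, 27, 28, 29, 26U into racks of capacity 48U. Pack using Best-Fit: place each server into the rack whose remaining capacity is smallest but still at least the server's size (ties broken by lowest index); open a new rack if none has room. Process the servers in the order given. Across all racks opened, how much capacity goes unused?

370

rack 1: place 27U, 21U left
rack 2: place 28U, 20U left
rack 3: place 25U, 23U left
rack 4: place 28U, 20U left
rack 5: place 27U, 21U left
rack 6: place 26U, 22U left
rack 7: place 27U, 21U left
rack 8: place 28U, 20U left
rack 9: place 27U, 21U left
rack 10: place 30U, 18U left
rack 11: place 26U, 22U left
rack 12: place 29U, 19U left
rack 13: place 27U, 21U left
rack 14: place 29U, 19U left
rack 15: place 27U, 21U left
rack 16: place 28U, 20U left
rack 17: place 29U, 19U left
rack 18: place 26U, 22U left
18 racks × 48U = 864U; used 494U; unused 370U.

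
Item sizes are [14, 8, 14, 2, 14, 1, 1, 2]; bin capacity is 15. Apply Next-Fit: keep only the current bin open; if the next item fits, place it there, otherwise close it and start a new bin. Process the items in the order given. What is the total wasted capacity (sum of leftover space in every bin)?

bin 1: place 14, 1 left
bin 2: place 8, 7 left
bin 3: place 14, 1 left
bin 4: place 2, 13 left
bin 5: place 14, 1 left
bin 5: place 1, 0 left
bin 6: place 1, 14 left
bin 6: place 2, 12 left
6 bins × 15 = 90; used 56; unused 34.

34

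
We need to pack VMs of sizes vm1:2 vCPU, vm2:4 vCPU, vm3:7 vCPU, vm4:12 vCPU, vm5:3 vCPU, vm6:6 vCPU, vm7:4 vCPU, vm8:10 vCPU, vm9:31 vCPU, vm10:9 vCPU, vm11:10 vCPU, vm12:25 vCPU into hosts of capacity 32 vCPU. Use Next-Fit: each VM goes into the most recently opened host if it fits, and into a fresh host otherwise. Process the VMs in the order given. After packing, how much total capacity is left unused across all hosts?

vm1 (2 vCPU) → host 1 (remaining 30 vCPU)
vm2 (4 vCPU) → host 1 (remaining 26 vCPU)
vm3 (7 vCPU) → host 1 (remaining 19 vCPU)
vm4 (12 vCPU) → host 1 (remaining 7 vCPU)
vm5 (3 vCPU) → host 1 (remaining 4 vCPU)
vm6 (6 vCPU) → host 2 (remaining 26 vCPU)
vm7 (4 vCPU) → host 2 (remaining 22 vCPU)
vm8 (10 vCPU) → host 2 (remaining 12 vCPU)
vm9 (31 vCPU) → host 3 (remaining 1 vCPU)
vm10 (9 vCPU) → host 4 (remaining 23 vCPU)
vm11 (10 vCPU) → host 4 (remaining 13 vCPU)
vm12 (25 vCPU) → host 5 (remaining 7 vCPU)
5 hosts × 32 vCPU = 160 vCPU; used 123 vCPU; unused 37 vCPU.

37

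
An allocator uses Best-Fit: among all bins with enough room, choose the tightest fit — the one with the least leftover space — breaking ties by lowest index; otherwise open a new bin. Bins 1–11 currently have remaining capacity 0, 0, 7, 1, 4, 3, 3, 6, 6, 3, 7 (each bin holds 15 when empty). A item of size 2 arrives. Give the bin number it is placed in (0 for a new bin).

Bins with room: bin 3 (7), bin 5 (4), bin 6 (3), bin 7 (3), bin 8 (6), bin 9 (6), bin 10 (3), bin 11 (7).
Tightest fit is bin 6 with 3 free.

6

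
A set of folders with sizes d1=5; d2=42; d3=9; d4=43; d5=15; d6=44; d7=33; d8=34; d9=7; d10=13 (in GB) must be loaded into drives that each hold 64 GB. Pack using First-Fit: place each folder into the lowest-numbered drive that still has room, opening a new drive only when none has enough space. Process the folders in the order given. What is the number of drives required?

d1 (5 GB) → drive 1 (remaining 59 GB)
d2 (42 GB) → drive 1 (remaining 17 GB)
d3 (9 GB) → drive 1 (remaining 8 GB)
d4 (43 GB) → drive 2 (remaining 21 GB)
d5 (15 GB) → drive 2 (remaining 6 GB)
d6 (44 GB) → drive 3 (remaining 20 GB)
d7 (33 GB) → drive 4 (remaining 31 GB)
d8 (34 GB) → drive 5 (remaining 30 GB)
d9 (7 GB) → drive 1 (remaining 1 GB)
d10 (13 GB) → drive 3 (remaining 7 GB)

5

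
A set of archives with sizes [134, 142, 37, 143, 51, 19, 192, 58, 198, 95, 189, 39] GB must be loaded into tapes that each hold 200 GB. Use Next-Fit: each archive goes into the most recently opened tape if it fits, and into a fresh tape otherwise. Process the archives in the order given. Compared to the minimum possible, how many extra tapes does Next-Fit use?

Next-Fit: [134] [142,37] [143,51] [19] [192] [58] [198] [95] [189] [39] → 10 tapes.
Total size 1297 GB; any packing needs at least ⌈1297/200⌉ = 7 tapes.
An optimal packing achieves that bound: [198] [192] [189] [143,51] [142,58] [134,39,19] [95,37] → 7 tapes.
Excess: 10 − 7 = 3.

3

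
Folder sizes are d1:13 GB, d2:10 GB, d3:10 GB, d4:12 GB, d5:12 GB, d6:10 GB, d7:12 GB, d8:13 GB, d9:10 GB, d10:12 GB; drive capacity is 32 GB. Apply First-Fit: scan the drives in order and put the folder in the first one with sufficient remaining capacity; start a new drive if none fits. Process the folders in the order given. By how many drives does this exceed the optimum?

1

First-Fit: [13,10] [10,12,10] [12,12] [13,10] [12] → 5 drives.
Total size 114 GB; any packing needs at least ⌈114/32⌉ = 4 drives.
An optimal packing achieves that bound: [13,13] [12,12] [12,10,10] [12,10,10] → 4 drives.
Excess: 5 − 4 = 1.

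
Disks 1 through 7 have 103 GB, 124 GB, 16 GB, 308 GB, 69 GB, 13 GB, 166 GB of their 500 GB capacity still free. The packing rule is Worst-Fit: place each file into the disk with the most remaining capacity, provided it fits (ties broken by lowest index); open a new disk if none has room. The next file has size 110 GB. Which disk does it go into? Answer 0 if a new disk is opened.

4

Disks with room: disk 2 (124 GB), disk 4 (308 GB), disk 7 (166 GB).
Most room is disk 4 with 308 GB free.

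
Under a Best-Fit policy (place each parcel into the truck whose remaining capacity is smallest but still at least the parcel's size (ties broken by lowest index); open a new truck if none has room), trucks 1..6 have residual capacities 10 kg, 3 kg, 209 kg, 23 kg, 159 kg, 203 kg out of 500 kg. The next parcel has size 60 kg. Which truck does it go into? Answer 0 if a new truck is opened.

5

Trucks with room: truck 3 (209 kg), truck 5 (159 kg), truck 6 (203 kg).
Tightest fit is truck 5 with 159 kg free.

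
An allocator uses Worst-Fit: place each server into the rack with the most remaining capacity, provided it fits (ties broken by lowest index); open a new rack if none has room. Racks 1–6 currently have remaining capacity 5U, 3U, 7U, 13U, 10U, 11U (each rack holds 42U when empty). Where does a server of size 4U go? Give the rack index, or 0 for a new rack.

Racks with room: rack 1 (5U), rack 3 (7U), rack 4 (13U), rack 5 (10U), rack 6 (11U).
Most room is rack 4 with 13U free.

4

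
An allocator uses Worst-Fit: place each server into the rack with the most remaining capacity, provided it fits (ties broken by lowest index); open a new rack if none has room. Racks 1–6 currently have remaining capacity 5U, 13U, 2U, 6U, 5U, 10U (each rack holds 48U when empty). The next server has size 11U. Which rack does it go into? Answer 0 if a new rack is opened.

2

Racks with room: rack 2 (13U).
Most room is rack 2 with 13U free.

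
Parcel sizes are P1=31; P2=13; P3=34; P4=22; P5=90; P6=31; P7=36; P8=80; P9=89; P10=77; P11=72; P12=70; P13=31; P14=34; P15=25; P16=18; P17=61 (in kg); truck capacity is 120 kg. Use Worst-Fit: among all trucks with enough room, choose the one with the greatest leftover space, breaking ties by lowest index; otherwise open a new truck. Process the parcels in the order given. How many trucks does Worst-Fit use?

Put P1 (31 kg) in truck 1; 89 kg remain.
Put P2 (13 kg) in truck 1; 76 kg remain.
Put P3 (34 kg) in truck 1; 42 kg remain.
Put P4 (22 kg) in truck 1; 20 kg remain.
Put P5 (90 kg) in truck 2; 30 kg remain.
Put P6 (31 kg) in truck 3; 89 kg remain.
Put P7 (36 kg) in truck 3; 53 kg remain.
Put P8 (80 kg) in truck 4; 40 kg remain.
Put P9 (89 kg) in truck 5; 31 kg remain.
Put P10 (77 kg) in truck 6; 43 kg remain.
Put P11 (72 kg) in truck 7; 48 kg remain.
Put P12 (70 kg) in truck 8; 50 kg remain.
Put P13 (31 kg) in truck 3; 22 kg remain.
Put P14 (34 kg) in truck 8; 16 kg remain.
Put P15 (25 kg) in truck 7; 23 kg remain.
Put P16 (18 kg) in truck 6; 25 kg remain.
Put P17 (61 kg) in truck 9; 59 kg remain.

9 trucks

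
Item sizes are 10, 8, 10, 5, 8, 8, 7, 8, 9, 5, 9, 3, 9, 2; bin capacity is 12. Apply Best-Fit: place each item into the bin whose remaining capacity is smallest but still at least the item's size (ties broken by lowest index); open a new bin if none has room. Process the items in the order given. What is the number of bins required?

Put 10 in bin 1; 2 remain.
Put 8 in bin 2; 4 remain.
Put 10 in bin 3; 2 remain.
Put 5 in bin 4; 7 remain.
Put 8 in bin 5; 4 remain.
Put 8 in bin 6; 4 remain.
Put 7 in bin 4; 0 remain.
Put 8 in bin 7; 4 remain.
Put 9 in bin 8; 3 remain.
Put 5 in bin 9; 7 remain.
Put 9 in bin 10; 3 remain.
Put 3 in bin 8; 0 remain.
Put 9 in bin 11; 3 remain.
Put 2 in bin 1; 0 remain.

11 bins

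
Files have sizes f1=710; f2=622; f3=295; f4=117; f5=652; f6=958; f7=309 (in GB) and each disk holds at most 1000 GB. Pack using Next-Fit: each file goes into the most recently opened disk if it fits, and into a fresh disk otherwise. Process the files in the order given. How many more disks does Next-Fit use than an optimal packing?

1

Next-Fit: [710] [622,295] [117,652] [958] [309] → 5 disks.
Total size 3663 GB; any packing needs at least ⌈3663/1000⌉ = 4 disks.
An optimal packing achieves that bound: [958] [710,117] [652,309] [622,295] → 4 disks.
Excess: 5 − 4 = 1.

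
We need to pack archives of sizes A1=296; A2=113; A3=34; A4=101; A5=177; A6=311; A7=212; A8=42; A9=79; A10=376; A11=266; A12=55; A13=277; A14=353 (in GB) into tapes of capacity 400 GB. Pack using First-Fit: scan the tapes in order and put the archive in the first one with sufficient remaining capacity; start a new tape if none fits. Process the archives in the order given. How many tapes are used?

8

A1 (296 GB) → tape 1 (remaining 104 GB)
A2 (113 GB) → tape 2 (remaining 287 GB)
A3 (34 GB) → tape 1 (remaining 70 GB)
A4 (101 GB) → tape 2 (remaining 186 GB)
A5 (177 GB) → tape 2 (remaining 9 GB)
A6 (311 GB) → tape 3 (remaining 89 GB)
A7 (212 GB) → tape 4 (remaining 188 GB)
A8 (42 GB) → tape 1 (remaining 28 GB)
A9 (79 GB) → tape 3 (remaining 10 GB)
A10 (376 GB) → tape 5 (remaining 24 GB)
A11 (266 GB) → tape 6 (remaining 134 GB)
A12 (55 GB) → tape 4 (remaining 133 GB)
A13 (277 GB) → tape 7 (remaining 123 GB)
A14 (353 GB) → tape 8 (remaining 47 GB)
Final tapes: [296,34,42] [113,101,177] [311,79] [212,55] [376] [266] [277] [353].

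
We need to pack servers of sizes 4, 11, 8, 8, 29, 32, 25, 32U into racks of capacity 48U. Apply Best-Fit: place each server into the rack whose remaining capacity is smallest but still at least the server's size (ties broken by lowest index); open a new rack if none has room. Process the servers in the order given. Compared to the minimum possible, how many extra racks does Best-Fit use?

1

Best-Fit: [4,11,8,8] [29] [32] [25] [32] → 5 racks.
Total size 149U; any packing needs at least ⌈149/48⌉ = 4 racks.
An optimal packing achieves that bound: [32,11,4] [32,8,8] [29] [25] → 4 racks.
Excess: 5 − 4 = 1.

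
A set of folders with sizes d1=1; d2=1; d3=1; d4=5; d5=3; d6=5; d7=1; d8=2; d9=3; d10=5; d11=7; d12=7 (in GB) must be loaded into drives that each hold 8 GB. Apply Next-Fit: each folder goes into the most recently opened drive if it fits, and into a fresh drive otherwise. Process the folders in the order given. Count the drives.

Put d1 (1 GB) in drive 1; 7 GB remain.
Put d2 (1 GB) in drive 1; 6 GB remain.
Put d3 (1 GB) in drive 1; 5 GB remain.
Put d4 (5 GB) in drive 1; 0 GB remain.
Put d5 (3 GB) in drive 2; 5 GB remain.
Put d6 (5 GB) in drive 2; 0 GB remain.
Put d7 (1 GB) in drive 3; 7 GB remain.
Put d8 (2 GB) in drive 3; 5 GB remain.
Put d9 (3 GB) in drive 3; 2 GB remain.
Put d10 (5 GB) in drive 4; 3 GB remain.
Put d11 (7 GB) in drive 5; 1 GB remain.
Put d12 (7 GB) in drive 6; 1 GB remain.

6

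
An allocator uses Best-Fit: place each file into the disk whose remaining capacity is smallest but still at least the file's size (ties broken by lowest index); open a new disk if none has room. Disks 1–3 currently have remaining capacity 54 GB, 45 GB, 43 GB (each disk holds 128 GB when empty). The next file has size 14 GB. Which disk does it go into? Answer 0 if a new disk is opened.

3

Disks with room: disk 1 (54 GB), disk 2 (45 GB), disk 3 (43 GB).
Tightest fit is disk 3 with 43 GB free.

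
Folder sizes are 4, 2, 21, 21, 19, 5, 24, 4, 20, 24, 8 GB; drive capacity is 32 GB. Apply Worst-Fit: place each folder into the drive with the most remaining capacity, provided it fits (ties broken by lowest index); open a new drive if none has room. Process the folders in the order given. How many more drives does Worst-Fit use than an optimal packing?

0

Worst-Fit: [4,2,21] [21,4] [19,5] [24] [20,8] [24] → 6 drives.
6 folders exceed 16 GB (half the capacity), and no two of those can share a drive, so at least 6 drives are needed.
So 6 is already optimal.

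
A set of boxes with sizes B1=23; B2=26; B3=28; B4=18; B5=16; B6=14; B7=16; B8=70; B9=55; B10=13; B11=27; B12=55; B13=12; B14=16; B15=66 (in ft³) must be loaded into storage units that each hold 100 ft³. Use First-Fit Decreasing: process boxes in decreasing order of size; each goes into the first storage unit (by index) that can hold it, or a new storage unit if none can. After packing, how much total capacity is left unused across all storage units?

Sorted descending: 70, 66, 55, 55, 28, 27, 26, 23, 18, 16, 16, 16, 14, 13, 12.
storage unit 1: place 70 ft³, 30 ft³ left
storage unit 2: place 66 ft³, 34 ft³ left
storage unit 3: place 55 ft³, 45 ft³ left
storage unit 4: place 55 ft³, 45 ft³ left
storage unit 1: place 28 ft³, 2 ft³ left
storage unit 2: place 27 ft³, 7 ft³ left
storage unit 3: place 26 ft³, 19 ft³ left
storage unit 4: place 23 ft³, 22 ft³ left
storage unit 3: place 18 ft³, 1 ft³ left
storage unit 4: place 16 ft³, 6 ft³ left
storage unit 5: place 16 ft³, 84 ft³ left
storage unit 5: place 16 ft³, 68 ft³ left
storage unit 5: place 14 ft³, 54 ft³ left
storage unit 5: place 13 ft³, 41 ft³ left
storage unit 5: place 12 ft³, 29 ft³ left
5 storage units × 100 ft³ = 500 ft³; used 455 ft³; unused 45 ft³.

45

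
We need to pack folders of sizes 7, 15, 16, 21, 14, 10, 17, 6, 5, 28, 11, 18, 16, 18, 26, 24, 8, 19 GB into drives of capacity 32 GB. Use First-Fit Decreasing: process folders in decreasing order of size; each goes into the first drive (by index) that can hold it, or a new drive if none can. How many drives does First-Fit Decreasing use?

Sorted descending: 28, 26, 24, 21, 19, 18, 18, 17, 16, 16, 15, 14, 11, 10, 8, 7, 6, 5.
28 GB → drive 1 (remaining 4 GB)
26 GB → drive 2 (remaining 6 GB)
24 GB → drive 3 (remaining 8 GB)
21 GB → drive 4 (remaining 11 GB)
19 GB → drive 5 (remaining 13 GB)
18 GB → drive 6 (remaining 14 GB)
18 GB → drive 7 (remaining 14 GB)
17 GB → drive 8 (remaining 15 GB)
16 GB → drive 9 (remaining 16 GB)
16 GB → drive 9 (remaining 0 GB)
15 GB → drive 8 (remaining 0 GB)
14 GB → drive 6 (remaining 0 GB)
11 GB → drive 4 (remaining 0 GB)
10 GB → drive 5 (remaining 3 GB)
8 GB → drive 3 (remaining 0 GB)
7 GB → drive 7 (remaining 7 GB)
6 GB → drive 2 (remaining 0 GB)
5 GB → drive 7 (remaining 2 GB)
Final drives: [28] [26,6] [24,8] [21,11] [19,10] [18,14] [18,7,5] [17,15] [16,16].

9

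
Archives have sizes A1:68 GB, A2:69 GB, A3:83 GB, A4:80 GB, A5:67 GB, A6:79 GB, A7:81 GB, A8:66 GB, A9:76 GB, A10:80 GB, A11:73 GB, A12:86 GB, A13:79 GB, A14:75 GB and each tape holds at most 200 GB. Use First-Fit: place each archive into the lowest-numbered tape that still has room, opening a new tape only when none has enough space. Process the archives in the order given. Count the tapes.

Put A1 (68 GB) in tape 1; 132 GB remain.
Put A2 (69 GB) in tape 1; 63 GB remain.
Put A3 (83 GB) in tape 2; 117 GB remain.
Put A4 (80 GB) in tape 2; 37 GB remain.
Put A5 (67 GB) in tape 3; 133 GB remain.
Put A6 (79 GB) in tape 3; 54 GB remain.
Put A7 (81 GB) in tape 4; 119 GB remain.
Put A8 (66 GB) in tape 4; 53 GB remain.
Put A9 (76 GB) in tape 5; 124 GB remain.
Put A10 (80 GB) in tape 5; 44 GB remain.
Put A11 (73 GB) in tape 6; 127 GB remain.
Put A12 (86 GB) in tape 6; 41 GB remain.
Put A13 (79 GB) in tape 7; 121 GB remain.
Put A14 (75 GB) in tape 7; 46 GB remain.
Final tapes: [68,69] [83,80] [67,79] [81,66] [76,80] [73,86] [79,75].

7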